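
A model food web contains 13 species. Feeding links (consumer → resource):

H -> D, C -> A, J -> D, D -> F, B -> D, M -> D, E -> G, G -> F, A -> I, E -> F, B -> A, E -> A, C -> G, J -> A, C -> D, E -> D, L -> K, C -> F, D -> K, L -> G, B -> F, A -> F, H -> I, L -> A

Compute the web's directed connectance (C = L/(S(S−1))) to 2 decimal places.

The web has S = 13 species and L = 24 feeding links.
C = L / (S(S−1)) = 24 / 156 = 0.1538 ≈ 0.15.

C = 0.15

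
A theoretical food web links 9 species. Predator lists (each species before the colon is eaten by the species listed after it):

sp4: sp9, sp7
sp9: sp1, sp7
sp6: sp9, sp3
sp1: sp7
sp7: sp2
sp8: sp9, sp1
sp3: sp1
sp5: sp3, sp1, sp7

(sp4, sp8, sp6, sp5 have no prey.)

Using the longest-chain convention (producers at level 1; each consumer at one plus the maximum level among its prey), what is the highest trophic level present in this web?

Producers (level 1): sp4, sp8, sp6, sp5.
sp4 → sp9 → sp1 → sp7 → sp2 gives sp2 level 5.
No species has a prey at level 5, so no species reaches level 6.

5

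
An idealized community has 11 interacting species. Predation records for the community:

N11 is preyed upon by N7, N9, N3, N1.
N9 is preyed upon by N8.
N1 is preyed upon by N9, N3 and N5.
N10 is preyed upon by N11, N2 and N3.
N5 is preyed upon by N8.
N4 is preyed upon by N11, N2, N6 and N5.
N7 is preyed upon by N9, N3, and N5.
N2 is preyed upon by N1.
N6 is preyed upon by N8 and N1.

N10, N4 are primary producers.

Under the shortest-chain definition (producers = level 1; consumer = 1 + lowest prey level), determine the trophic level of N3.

N10 is a producer → level 1.
N3 eats N10 → level 2.

Trophic level 2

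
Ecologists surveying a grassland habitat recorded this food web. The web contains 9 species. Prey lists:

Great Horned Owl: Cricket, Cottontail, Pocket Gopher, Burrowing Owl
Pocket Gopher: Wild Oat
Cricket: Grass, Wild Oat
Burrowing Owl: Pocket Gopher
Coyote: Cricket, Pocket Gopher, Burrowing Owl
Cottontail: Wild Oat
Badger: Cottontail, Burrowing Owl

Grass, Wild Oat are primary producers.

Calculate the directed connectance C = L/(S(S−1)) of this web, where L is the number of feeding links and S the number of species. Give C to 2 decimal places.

The web has S = 9 species and L = 14 feeding links.
C = L / (S(S−1)) = 14 / 72 = 0.1944 ≈ 0.19.

C = 0.19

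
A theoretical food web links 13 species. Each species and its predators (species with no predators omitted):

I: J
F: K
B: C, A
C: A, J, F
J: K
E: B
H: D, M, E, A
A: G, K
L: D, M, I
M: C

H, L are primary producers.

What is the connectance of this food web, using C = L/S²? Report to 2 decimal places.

C = 0.11

The web has S = 13 species and L = 19 feeding links.
C = L / S² = 19 / 169 = 0.1124 ≈ 0.11.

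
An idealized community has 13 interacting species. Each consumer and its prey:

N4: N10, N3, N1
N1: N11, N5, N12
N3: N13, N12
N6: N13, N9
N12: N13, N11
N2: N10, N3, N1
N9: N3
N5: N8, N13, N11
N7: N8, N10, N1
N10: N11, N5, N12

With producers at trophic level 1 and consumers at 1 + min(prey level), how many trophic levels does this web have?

3

Producers (level 1): N8, N13, N11.
Following each consumer down to its lowest-level prey: N13 → N3 → N9 (levels 1 through 3).
All prey of N9 (N3 2) are at level 2 or above, so N9 is at level 1 + 2 = 3.
Every consumer has at least one prey at level 2 or below, so none exceeds level 3.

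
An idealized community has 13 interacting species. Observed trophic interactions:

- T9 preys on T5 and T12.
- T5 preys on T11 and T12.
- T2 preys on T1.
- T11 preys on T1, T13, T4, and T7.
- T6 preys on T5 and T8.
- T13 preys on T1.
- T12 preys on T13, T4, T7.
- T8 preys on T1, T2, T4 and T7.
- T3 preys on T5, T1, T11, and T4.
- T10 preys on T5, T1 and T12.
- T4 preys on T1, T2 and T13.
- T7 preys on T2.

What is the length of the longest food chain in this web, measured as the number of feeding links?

5 links

One longest chain: T1 → T2 → T4 → T12 → T5 → T9.
It has 6 species and 5 links.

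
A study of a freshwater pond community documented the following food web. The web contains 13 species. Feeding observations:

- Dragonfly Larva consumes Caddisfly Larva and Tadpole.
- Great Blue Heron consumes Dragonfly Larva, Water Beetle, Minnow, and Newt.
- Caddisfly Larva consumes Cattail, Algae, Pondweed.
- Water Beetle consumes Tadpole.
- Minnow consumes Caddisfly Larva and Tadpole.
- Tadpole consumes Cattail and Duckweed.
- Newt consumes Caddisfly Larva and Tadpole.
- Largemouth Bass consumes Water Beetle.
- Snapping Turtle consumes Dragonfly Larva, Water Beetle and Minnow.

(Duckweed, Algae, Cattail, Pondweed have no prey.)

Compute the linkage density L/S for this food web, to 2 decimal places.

L/S = 1.54

There are L = 20 links among S = 13 species.
L/S = 20/13 = 1.5385 ≈ 1.54.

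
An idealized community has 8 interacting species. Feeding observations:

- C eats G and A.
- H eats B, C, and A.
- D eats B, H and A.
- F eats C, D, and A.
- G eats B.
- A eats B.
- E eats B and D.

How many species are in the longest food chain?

6 species

One longest chain: B → A → C → H → D → E.
It has 6 species and 5 links.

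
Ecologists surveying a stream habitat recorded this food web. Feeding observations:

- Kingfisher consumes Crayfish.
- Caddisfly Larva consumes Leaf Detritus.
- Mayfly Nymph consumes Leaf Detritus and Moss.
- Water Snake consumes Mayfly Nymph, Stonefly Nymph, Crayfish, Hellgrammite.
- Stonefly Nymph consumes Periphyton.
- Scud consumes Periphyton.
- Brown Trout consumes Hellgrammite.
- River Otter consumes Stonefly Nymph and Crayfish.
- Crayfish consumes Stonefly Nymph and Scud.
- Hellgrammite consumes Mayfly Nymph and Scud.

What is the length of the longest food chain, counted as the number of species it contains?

4 species

One longest chain: Leaf Detritus → Mayfly Nymph → Hellgrammite → Brown Trout.
It has 4 species and 3 links.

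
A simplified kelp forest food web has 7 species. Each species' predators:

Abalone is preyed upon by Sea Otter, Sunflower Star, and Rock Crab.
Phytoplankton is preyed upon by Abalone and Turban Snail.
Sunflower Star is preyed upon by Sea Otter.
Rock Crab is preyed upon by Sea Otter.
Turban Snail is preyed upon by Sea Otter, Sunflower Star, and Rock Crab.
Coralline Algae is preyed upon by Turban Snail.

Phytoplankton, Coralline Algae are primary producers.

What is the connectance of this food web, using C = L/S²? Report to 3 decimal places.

The web has S = 7 species and L = 11 feeding links.
C = L / S² = 11 / 49 = 0.2245 ≈ 0.224.

C = 0.224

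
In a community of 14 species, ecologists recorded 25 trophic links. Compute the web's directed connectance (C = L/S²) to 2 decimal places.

C = 0.13

The web has S = 14 species and L = 25 feeding links.
C = L / S² = 25 / 196 = 0.1276 ≈ 0.13.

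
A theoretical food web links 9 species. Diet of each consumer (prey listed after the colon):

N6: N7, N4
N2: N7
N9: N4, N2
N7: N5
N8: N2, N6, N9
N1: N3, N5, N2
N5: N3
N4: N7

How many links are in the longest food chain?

One longest chain: N3 → N5 → N7 → N4 → N6 → N8.
It has 6 species and 5 links.

5 links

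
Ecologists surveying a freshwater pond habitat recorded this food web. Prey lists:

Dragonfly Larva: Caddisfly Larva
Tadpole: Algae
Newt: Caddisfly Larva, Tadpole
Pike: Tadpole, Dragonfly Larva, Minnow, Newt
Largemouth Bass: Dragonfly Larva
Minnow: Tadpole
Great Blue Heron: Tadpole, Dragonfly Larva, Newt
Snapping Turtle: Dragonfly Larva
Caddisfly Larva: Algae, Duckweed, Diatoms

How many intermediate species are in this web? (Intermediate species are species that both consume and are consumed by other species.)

Intermediate species (has both prey and predators): Caddisfly Larva, Tadpole, Dragonfly Larva, Minnow, Newt.
Count: 5.

5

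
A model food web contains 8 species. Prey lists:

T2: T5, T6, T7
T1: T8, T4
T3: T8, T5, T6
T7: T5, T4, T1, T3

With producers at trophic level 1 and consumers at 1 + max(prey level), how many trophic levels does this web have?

Producers (level 1): T8, T5, T4, T6.
T8 → T1 → T7 → T2 gives T2 level 4.
No species has a prey at level 4, so no species reaches level 5.

4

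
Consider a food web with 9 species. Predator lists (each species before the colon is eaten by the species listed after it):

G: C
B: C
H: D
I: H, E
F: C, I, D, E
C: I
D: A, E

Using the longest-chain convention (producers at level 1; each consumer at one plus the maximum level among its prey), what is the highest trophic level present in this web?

Producers (level 1): B, G, F.
B → C → I → H → D → A gives A level 6.
No species has a prey at level 6, so no species reaches level 7.

6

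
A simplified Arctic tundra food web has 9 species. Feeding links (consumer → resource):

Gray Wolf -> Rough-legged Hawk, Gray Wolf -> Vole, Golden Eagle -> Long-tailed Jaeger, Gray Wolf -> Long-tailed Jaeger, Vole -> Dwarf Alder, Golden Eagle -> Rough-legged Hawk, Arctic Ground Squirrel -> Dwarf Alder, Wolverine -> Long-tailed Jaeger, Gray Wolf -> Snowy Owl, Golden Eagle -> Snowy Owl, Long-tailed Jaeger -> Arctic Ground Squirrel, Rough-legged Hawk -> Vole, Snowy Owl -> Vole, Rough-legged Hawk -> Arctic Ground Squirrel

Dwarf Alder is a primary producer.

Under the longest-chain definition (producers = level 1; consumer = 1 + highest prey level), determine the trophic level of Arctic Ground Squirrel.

Dwarf Alder is a producer → level 1.
Arctic Ground Squirrel eats Dwarf Alder → level 2.

Trophic level 2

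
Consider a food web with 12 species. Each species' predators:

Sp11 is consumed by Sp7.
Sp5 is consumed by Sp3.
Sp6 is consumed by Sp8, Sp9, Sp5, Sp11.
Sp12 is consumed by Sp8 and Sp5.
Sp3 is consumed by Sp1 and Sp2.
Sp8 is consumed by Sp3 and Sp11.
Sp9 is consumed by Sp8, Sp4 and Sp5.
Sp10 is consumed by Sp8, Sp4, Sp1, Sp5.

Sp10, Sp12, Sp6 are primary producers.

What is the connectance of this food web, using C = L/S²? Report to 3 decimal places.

The web has S = 12 species and L = 19 feeding links.
C = L / S² = 19 / 144 = 0.1319 ≈ 0.132.

C = 0.132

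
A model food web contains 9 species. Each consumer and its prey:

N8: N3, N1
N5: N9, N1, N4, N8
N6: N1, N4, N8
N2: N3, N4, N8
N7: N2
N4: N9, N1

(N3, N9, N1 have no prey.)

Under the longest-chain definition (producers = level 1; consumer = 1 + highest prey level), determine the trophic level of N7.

N9 is a producer → level 1.
N4 eats N9 (level 1); other prey at levels: N1 1 → level 2.
N2 eats N4 (level 2); other prey at levels: N3 1, N8 2 → level 3.
N7 eats N2 → level 4.

Trophic level 4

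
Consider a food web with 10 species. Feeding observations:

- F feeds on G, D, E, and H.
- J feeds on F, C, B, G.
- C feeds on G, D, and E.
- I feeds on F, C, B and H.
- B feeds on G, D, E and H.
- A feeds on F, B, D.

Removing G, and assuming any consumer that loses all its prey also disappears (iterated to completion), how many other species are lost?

Remove G.
Every predator of it retains at least one other prey: F still has H, E, D; C still has E, D; B still has H, E, D; J still has F, C, B.
No consumer loses all prey, so no secondary extinctions occur.

0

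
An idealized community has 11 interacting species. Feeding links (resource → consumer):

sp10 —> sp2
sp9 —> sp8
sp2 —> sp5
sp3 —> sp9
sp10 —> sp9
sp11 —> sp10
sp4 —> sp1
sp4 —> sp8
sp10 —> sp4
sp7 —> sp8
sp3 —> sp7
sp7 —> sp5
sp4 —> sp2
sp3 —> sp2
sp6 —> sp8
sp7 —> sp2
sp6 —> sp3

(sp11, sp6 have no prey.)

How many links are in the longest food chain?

4 links

One longest chain: sp6 → sp3 → sp7 → sp2 → sp5.
It has 5 species and 4 links.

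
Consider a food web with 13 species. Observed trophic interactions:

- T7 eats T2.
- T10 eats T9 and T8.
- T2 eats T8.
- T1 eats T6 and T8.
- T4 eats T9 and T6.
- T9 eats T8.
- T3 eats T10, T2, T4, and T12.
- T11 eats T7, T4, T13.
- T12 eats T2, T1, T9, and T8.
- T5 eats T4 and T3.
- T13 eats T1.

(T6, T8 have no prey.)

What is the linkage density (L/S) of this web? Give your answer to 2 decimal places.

There are L = 23 links among S = 13 species.
L/S = 23/13 = 1.7692 ≈ 1.77.

L/S = 1.77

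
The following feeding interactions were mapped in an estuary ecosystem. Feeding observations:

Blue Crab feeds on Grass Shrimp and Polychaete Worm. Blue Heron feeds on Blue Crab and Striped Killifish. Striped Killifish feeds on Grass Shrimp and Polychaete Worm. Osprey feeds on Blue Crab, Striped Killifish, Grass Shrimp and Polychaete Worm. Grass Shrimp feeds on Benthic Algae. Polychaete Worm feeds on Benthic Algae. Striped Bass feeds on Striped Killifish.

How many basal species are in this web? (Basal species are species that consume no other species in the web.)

1

Basal species (no prey listed): Benthic Algae.
Count: 1.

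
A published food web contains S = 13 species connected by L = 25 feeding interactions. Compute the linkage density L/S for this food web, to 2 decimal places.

L/S = 1.92

There are L = 25 links among S = 13 species.
L/S = 25/13 = 1.9231 ≈ 1.92.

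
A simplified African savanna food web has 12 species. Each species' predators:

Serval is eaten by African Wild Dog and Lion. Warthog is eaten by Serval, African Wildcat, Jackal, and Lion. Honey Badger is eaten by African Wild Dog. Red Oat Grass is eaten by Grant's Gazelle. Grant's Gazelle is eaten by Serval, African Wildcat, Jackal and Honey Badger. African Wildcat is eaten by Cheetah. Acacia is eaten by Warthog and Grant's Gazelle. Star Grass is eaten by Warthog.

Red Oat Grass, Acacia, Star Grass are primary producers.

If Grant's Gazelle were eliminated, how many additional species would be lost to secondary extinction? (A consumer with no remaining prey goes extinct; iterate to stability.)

1

Remove Grant's Gazelle.
Round 1: Honey Badger (all prey gone) → extinct.
No further losses. Total secondary extinctions: 1.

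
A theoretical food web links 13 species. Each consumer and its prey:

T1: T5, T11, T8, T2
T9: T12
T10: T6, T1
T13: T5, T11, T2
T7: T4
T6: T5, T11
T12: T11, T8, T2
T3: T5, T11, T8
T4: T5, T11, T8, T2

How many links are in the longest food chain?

One longest chain: T11 → T12 → T9.
It has 3 species and 2 links.

2 links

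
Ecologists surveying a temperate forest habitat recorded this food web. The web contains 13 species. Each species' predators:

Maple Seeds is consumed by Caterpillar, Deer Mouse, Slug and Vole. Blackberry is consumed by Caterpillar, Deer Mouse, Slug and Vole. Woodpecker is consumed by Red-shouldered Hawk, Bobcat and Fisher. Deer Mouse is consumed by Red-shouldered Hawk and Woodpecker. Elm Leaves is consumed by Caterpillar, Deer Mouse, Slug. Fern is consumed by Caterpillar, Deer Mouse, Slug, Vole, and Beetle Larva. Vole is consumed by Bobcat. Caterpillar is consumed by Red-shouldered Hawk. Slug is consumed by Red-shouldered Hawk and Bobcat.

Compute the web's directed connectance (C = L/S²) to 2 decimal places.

The web has S = 13 species and L = 25 feeding links.
C = L / S² = 25 / 169 = 0.1479 ≈ 0.15.

C = 0.15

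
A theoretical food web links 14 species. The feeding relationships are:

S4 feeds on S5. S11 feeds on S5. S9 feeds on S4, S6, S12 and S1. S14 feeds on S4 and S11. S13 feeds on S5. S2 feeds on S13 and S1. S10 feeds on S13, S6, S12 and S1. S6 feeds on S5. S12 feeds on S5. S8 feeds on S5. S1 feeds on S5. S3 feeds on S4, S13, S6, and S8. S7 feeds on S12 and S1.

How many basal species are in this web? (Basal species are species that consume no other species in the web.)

1

Basal species (no prey listed): S5.
Count: 1.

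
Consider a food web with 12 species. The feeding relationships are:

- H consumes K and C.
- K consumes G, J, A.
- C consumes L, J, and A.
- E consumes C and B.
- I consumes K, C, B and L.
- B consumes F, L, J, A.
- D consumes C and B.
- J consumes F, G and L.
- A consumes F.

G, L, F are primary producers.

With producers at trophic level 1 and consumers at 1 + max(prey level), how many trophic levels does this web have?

4

Producers (level 1): G, L, F.
G → J → C → H gives H level 4.
No species has a prey at level 4, so no species reaches level 5.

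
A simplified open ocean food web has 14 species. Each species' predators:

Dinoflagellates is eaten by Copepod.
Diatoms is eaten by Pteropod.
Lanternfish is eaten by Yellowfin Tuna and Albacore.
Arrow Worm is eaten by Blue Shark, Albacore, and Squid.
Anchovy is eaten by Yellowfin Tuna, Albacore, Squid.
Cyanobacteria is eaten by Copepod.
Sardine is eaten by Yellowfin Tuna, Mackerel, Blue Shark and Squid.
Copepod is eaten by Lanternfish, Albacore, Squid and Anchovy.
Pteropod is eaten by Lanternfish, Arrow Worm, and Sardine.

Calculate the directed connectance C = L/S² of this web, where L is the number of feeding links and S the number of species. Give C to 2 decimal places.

The web has S = 14 species and L = 22 feeding links.
C = L / S² = 22 / 196 = 0.1122 ≈ 0.11.

C = 0.11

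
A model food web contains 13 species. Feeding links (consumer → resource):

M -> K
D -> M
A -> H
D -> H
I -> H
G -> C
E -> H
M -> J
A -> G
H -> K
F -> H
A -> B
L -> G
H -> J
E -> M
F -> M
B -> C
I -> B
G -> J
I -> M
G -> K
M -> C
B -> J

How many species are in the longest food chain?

3 species

One longest chain: K → M → D.
It has 3 species and 2 links.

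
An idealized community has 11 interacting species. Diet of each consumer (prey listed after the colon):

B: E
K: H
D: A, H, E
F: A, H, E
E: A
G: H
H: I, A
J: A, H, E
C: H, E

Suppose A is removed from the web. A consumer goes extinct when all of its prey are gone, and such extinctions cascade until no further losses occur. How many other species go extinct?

2

Remove A.
Round 1: E (all prey gone) → extinct.
Round 2: B (all prey gone) → extinct.
No further losses. Total secondary extinctions: 2.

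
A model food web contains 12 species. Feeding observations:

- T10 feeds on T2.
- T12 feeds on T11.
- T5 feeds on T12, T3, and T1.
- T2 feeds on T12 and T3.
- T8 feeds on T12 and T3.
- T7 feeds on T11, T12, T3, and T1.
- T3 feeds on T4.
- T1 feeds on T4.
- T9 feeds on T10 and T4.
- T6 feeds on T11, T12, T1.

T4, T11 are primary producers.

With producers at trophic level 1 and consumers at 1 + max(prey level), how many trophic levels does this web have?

5

Producers (level 1): T4, T11.
T11 → T12 → T2 → T10 → T9 gives T9 level 5.
No species has a prey at level 5, so no species reaches level 6.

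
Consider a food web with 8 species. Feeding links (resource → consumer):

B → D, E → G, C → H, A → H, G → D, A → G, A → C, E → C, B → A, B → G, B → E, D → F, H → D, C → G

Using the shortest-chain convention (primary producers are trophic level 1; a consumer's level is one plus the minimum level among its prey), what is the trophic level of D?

B is a producer → level 1.
D eats B → level 2.

Trophic level 2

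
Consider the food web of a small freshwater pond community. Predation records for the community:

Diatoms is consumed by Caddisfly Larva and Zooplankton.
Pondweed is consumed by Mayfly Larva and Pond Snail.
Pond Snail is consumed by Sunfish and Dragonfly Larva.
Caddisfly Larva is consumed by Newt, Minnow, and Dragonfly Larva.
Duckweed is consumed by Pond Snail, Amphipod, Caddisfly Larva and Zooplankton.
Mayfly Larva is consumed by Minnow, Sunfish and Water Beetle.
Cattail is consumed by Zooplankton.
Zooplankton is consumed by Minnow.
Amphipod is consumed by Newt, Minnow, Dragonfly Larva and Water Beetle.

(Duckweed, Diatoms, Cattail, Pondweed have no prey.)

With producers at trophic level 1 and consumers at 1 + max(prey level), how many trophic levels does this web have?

3

Producers (level 1): Duckweed, Diatoms, Cattail, Pondweed.
Duckweed → Caddisfly Larva → Newt gives Newt level 3.
No species has a prey at level 3, so no species reaches level 4.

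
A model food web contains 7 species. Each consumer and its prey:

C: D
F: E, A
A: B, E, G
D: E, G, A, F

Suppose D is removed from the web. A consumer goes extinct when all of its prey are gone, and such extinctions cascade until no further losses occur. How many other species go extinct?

1

Remove D.
Round 1: C (all prey gone) → extinct.
No further losses. Total secondary extinctions: 1.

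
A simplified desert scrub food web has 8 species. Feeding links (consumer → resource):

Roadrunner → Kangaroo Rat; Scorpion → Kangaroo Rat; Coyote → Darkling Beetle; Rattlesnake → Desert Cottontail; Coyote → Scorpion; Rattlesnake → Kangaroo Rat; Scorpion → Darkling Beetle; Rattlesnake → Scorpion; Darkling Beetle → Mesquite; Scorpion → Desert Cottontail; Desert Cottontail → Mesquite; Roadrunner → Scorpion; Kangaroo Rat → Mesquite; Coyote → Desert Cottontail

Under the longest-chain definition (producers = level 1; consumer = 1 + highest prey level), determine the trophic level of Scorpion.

Mesquite is a producer → level 1.
Darkling Beetle eats Mesquite → level 2.
Scorpion eats Darkling Beetle (level 2); other prey at levels: Desert Cottontail 2, Kangaroo Rat 2 → level 3.

Trophic level 3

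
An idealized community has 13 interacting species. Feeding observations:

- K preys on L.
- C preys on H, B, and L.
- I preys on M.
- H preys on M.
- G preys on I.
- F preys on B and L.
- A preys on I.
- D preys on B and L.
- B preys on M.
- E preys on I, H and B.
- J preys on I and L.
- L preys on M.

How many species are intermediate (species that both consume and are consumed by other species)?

Intermediate species (has both prey and predators): H, L, B, I.
Count: 4.

4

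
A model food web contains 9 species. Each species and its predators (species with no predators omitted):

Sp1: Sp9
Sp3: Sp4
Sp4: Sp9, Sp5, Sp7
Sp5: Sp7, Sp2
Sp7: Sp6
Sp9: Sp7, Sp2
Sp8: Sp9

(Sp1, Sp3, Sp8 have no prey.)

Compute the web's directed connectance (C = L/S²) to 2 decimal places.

The web has S = 9 species and L = 11 feeding links.
C = L / S² = 11 / 81 = 0.1358 ≈ 0.14.

C = 0.14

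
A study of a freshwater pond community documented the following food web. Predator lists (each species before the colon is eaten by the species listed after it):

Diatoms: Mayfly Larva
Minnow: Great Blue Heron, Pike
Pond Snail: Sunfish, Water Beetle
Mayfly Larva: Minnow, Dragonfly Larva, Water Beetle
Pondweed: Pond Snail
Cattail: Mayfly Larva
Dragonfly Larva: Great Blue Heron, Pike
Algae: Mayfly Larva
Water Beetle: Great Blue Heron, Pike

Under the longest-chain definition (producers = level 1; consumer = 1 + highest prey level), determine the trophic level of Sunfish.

Trophic level 3

Pondweed is a producer → level 1.
Pond Snail eats Pondweed → level 2.
Sunfish eats Pond Snail → level 3.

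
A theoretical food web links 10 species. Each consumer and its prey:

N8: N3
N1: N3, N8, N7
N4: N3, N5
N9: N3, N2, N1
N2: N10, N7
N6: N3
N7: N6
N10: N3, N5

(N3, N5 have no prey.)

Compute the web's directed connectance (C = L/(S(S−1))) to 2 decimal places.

The web has S = 10 species and L = 15 feeding links.
C = L / (S(S−1)) = 15 / 90 = 0.1667 ≈ 0.17.

C = 0.17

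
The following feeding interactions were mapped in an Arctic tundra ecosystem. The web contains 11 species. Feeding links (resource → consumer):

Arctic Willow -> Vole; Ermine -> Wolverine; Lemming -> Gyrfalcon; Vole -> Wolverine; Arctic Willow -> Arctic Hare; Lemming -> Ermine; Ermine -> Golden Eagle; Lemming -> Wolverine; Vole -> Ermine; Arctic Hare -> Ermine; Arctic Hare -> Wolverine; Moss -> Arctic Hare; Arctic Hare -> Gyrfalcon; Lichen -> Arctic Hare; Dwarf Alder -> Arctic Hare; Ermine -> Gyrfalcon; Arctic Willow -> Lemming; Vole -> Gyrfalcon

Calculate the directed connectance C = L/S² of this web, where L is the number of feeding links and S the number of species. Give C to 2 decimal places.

C = 0.15

The web has S = 11 species and L = 18 feeding links.
C = L / S² = 18 / 121 = 0.1488 ≈ 0.15.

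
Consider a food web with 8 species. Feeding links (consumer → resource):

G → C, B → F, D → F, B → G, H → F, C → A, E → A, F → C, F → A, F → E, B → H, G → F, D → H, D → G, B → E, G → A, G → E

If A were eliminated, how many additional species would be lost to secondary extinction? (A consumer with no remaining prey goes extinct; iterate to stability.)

Remove A.
Round 1: E (all prey gone), C (all prey gone) → extinct.
Round 2: F (all prey gone) → extinct.
Round 3: H (all prey gone), G (all prey gone) → extinct.
Round 4: B (all prey gone), D (all prey gone) → extinct.
No further losses. Total secondary extinctions: 7.

7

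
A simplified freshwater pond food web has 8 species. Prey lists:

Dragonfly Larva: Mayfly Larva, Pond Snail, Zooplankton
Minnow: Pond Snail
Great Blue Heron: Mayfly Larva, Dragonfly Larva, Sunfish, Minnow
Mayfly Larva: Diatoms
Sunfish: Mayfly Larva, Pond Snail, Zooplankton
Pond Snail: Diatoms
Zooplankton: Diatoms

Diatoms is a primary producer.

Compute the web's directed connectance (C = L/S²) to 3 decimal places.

C = 0.219

The web has S = 8 species and L = 14 feeding links.
C = L / S² = 14 / 64 = 0.2188 ≈ 0.219.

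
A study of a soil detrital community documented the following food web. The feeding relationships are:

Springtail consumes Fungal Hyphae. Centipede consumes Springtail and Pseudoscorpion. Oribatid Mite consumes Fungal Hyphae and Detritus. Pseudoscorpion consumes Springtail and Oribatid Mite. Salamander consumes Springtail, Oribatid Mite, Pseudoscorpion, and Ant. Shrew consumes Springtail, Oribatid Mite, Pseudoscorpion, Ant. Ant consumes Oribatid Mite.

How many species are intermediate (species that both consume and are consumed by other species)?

Intermediate species (has both prey and predators): Springtail, Oribatid Mite, Ant, Pseudoscorpion.
Count: 4.

4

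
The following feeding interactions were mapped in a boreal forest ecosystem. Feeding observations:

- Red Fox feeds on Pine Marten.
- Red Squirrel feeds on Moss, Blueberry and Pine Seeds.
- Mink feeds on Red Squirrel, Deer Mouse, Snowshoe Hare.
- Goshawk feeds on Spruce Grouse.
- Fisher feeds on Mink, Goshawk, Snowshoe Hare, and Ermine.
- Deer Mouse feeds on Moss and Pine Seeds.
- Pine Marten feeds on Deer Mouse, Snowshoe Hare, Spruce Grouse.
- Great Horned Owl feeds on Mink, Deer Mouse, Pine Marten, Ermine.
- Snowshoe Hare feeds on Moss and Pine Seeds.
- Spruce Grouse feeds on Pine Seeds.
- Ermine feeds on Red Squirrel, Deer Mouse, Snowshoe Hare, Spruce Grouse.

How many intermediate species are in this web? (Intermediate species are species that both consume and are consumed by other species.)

Intermediate species (has both prey and predators): Deer Mouse, Spruce Grouse, Red Squirrel, Snowshoe Hare, Ermine, Pine Marten, Mink, Goshawk.
Count: 8.

8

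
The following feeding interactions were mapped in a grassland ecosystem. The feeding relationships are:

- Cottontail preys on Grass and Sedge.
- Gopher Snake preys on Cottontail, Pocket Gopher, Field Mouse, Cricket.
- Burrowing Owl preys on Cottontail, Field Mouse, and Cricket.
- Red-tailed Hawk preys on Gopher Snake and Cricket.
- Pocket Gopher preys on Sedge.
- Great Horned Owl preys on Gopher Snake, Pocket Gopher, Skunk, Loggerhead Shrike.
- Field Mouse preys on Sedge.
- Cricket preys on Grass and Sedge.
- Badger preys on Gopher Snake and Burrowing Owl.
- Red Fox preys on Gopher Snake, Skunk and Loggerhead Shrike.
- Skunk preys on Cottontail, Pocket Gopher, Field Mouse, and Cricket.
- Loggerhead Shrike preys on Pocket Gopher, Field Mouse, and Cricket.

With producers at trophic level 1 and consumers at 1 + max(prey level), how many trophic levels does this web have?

Producers (level 1): Sedge, Grass.
Sedge → Pocket Gopher → Gopher Snake → Red-tailed Hawk gives Red-tailed Hawk level 4.
No species has a prey at level 4, so no species reaches level 5.

4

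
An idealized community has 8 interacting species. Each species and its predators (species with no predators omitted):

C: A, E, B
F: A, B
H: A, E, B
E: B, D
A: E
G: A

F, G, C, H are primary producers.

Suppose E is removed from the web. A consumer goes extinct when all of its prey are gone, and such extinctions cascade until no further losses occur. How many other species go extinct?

Remove E.
Round 1: D (all prey gone) → extinct.
No further losses. Total secondary extinctions: 1.

1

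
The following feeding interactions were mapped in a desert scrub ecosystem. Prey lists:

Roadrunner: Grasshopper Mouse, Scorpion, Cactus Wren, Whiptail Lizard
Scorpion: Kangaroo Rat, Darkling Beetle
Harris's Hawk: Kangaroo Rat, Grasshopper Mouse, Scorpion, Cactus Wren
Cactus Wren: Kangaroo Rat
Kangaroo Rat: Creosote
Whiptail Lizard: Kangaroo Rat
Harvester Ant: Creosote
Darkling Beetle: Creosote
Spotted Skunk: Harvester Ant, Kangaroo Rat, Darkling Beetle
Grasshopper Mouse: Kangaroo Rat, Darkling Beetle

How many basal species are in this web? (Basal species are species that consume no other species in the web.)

1

Basal species (no prey listed): Creosote.
Count: 1.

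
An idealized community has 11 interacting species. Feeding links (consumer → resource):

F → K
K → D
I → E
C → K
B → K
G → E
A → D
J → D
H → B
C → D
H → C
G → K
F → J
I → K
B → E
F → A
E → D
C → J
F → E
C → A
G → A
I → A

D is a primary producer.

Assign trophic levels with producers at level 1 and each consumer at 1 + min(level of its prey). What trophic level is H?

D is a producer → level 1.
C eats D → level 2.
H eats C → level 3.
No prey of H is below level 2, so 3 is the minimum.

Trophic level 3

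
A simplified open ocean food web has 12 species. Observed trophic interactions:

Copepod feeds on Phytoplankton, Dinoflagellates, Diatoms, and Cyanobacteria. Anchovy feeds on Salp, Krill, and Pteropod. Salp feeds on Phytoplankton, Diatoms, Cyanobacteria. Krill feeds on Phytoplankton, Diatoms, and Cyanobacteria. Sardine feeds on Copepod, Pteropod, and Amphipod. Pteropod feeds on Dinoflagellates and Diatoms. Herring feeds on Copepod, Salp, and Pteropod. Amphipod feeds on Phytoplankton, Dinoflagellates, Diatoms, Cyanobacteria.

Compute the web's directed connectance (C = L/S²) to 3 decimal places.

C = 0.174

The web has S = 12 species and L = 25 feeding links.
C = L / S² = 25 / 144 = 0.1736 ≈ 0.174.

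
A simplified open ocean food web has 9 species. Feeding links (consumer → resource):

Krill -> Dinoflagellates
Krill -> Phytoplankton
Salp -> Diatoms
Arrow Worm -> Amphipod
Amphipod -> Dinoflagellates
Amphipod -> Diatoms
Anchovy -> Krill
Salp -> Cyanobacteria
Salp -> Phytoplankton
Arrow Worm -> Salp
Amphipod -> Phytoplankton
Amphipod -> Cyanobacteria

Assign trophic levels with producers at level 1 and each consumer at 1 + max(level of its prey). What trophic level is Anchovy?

Dinoflagellates is a producer → level 1.
Krill eats Dinoflagellates (level 1); other prey at levels: Phytoplankton 1 → level 2.
Anchovy eats Krill → level 3.

Trophic level 3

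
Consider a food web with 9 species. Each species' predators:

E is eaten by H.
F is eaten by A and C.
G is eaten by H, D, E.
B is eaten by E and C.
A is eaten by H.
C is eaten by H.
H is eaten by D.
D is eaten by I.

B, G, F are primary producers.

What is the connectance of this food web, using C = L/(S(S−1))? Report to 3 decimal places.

C = 0.167

The web has S = 9 species and L = 12 feeding links.
C = L / (S(S−1)) = 12 / 72 = 0.1667 ≈ 0.167.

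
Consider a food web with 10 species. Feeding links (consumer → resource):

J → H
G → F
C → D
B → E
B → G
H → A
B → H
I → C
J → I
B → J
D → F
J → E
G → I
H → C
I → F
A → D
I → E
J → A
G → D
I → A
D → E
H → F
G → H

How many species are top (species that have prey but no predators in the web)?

Top species (has prey, but nothing eats it): B.
Count: 1.

1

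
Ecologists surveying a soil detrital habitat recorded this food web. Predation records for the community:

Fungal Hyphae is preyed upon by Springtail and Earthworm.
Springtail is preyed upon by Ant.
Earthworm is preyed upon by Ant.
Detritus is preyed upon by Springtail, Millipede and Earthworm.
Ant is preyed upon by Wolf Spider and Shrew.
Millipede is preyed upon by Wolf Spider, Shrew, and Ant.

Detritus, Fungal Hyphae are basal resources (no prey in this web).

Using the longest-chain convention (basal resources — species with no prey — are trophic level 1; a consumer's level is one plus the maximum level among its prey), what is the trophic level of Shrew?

Detritus has no prey (basal) → level 1.
Earthworm eats Detritus (level 1); other prey at levels: Fungal Hyphae 1 → level 2.
Ant eats Earthworm (level 2); other prey at levels: Springtail 2, Millipede 2 → level 3.
Shrew eats Ant (level 3); other prey at levels: Millipede 2 → level 4.

Trophic level 4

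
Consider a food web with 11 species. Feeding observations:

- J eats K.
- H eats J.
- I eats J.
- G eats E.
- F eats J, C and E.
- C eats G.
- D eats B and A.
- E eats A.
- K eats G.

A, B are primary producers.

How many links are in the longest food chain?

5 links

One longest chain: A → E → G → K → J → H.
It has 6 species and 5 links.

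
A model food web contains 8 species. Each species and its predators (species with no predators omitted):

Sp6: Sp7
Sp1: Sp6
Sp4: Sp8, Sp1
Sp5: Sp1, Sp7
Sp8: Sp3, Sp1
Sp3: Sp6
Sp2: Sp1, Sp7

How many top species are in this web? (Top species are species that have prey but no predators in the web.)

Top species (has prey, but nothing eats it): Sp7.
Count: 1.

1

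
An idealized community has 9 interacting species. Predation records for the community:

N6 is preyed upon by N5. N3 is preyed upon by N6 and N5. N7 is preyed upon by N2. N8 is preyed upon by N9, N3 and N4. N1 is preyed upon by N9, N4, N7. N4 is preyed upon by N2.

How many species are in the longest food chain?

One longest chain: N8 → N3 → N6 → N5.
It has 4 species and 3 links.

4 species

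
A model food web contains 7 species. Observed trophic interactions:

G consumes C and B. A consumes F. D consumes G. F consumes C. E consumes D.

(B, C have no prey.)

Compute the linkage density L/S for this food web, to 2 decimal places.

There are L = 6 links among S = 7 species.
L/S = 6/7 = 0.8571 ≈ 0.86.

L/S = 0.86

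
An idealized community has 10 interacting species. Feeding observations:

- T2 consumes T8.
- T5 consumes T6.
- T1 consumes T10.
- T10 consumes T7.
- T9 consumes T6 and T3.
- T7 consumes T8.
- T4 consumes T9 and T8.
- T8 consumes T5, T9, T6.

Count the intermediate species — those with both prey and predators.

Intermediate species (has both prey and predators): T9, T5, T8, T7, T10.
Count: 5.

5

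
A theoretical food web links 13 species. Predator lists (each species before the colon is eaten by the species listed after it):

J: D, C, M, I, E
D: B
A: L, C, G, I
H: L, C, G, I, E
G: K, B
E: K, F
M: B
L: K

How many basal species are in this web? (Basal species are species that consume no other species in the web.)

3

Basal species (no prey listed): J, A, H.
Count: 3.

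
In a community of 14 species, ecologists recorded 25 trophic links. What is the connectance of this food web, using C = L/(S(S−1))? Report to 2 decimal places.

The web has S = 14 species and L = 25 feeding links.
C = L / (S(S−1)) = 25 / 182 = 0.1374 ≈ 0.14.

C = 0.14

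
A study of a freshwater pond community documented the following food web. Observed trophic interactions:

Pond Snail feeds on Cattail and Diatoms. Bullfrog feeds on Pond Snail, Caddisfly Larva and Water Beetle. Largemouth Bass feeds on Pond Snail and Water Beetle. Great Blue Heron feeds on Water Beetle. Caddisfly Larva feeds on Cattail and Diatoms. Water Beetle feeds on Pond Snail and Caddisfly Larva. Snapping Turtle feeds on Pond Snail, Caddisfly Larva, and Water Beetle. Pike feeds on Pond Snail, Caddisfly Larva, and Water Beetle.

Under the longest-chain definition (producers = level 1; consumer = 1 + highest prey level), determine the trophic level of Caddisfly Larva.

Trophic level 2

Diatoms is a producer → level 1.
Caddisfly Larva eats Diatoms (level 1); other prey at levels: Cattail 1 → level 2.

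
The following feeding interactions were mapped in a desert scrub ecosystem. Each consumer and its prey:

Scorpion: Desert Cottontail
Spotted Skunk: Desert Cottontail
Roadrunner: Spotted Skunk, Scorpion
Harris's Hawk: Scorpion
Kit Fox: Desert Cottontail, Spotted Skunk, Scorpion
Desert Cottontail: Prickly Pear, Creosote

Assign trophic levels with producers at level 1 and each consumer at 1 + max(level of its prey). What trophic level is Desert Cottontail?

Trophic level 2

Prickly Pear is a producer → level 1.
Desert Cottontail eats Prickly Pear (level 1); other prey at levels: Creosote 1 → level 2.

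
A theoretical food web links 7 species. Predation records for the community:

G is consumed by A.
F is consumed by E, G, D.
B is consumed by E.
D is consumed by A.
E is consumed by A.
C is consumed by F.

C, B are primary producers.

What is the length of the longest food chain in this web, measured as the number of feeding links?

One longest chain: C → F → E → A.
It has 4 species and 3 links.

3 links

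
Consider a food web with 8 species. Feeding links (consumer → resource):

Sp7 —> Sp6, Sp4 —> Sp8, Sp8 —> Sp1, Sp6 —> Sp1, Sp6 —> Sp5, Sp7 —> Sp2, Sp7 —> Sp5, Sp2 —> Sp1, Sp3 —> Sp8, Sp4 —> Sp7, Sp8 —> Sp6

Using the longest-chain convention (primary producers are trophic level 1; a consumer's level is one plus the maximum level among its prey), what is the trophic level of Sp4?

Trophic level 4

Sp5 is a producer → level 1.
Sp6 eats Sp5 (level 1); other prey at levels: Sp1 1 → level 2.
Sp8 eats Sp6 (level 2); other prey at levels: Sp1 1 → level 3.
Sp4 eats Sp8 (level 3); other prey at levels: Sp7 3 → level 4.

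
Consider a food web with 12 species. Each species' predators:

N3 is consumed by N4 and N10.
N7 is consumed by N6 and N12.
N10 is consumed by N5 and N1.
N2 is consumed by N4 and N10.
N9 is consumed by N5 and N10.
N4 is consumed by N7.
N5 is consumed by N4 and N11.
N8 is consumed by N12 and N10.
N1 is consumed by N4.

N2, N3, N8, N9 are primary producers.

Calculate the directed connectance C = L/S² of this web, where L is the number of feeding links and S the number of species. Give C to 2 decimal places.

C = 0.11

The web has S = 12 species and L = 16 feeding links.
C = L / S² = 16 / 144 = 0.1111 ≈ 0.11.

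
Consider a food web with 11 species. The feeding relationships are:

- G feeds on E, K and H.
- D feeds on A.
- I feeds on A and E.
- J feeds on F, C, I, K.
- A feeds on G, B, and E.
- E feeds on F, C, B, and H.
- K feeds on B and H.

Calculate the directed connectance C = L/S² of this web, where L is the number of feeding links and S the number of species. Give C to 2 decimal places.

C = 0.16

The web has S = 11 species and L = 19 feeding links.
C = L / S² = 19 / 121 = 0.1570 ≈ 0.16.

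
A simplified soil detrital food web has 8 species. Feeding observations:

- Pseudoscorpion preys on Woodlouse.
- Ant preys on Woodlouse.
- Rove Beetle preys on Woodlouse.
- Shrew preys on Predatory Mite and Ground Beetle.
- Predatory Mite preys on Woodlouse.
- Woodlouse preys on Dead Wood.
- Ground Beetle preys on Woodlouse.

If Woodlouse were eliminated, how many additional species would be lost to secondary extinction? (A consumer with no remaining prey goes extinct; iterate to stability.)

6

Remove Woodlouse.
Round 1: Ground Beetle (all prey gone), Ant (all prey gone), Pseudoscorpion (all prey gone), Rove Beetle (all prey gone), Predatory Mite (all prey gone) → extinct.
Round 2: Shrew (all prey gone) → extinct.
No further losses. Total secondary extinctions: 6.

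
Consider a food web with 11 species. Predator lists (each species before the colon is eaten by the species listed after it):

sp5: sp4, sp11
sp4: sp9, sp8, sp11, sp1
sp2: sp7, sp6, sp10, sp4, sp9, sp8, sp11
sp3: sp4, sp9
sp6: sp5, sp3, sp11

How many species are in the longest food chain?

One longest chain: sp2 → sp6 → sp5 → sp4 → sp9.
It has 5 species and 4 links.

5 species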